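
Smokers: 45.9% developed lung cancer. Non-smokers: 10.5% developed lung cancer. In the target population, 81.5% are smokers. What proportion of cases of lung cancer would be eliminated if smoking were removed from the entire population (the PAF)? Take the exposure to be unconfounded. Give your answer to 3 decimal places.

p₁ = 0.459, p₀ = 0.105.
Overall risk P(Y=1) = π·p₁ + (1−π)·p₀ = 0.815×0.459 + 0.185×0.105 = 0.39351.
Under exogeneity, PAF = [P(Y=1) − p₀] / P(Y=1).
PAF = (0.39351 − 0.105) / 0.39351 ≈ 0.7332

PAF ≈ 0.733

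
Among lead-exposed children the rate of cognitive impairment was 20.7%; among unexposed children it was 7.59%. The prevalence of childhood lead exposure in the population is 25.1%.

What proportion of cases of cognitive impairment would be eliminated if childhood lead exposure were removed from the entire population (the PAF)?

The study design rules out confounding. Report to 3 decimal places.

p₁ = 0.207, p₀ = 0.0759.
Overall risk P(Y=1) = π·p₁ + (1−π)·p₀ = 0.251×0.207 + 0.749×0.0759 = 0.10881.
Under exogeneity, PAF = [P(Y=1) − p₀] / P(Y=1).
PAF = (0.10881 − 0.0759) / 0.10881 ≈ 0.3024

PAF ≈ 0.302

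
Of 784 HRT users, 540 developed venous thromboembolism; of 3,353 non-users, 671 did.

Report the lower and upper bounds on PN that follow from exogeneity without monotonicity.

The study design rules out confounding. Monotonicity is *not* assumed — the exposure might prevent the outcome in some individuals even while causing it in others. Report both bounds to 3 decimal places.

0.709 ≤ PN ≤ 1.000

p₁ = P(outcome | exposed) = 540/784 = 0.68878
p₀ = P(outcome | unexposed) = 671/3353 = 0.20012
Under exogeneity alone the bounds on PN are max{0,(p₁−p₀)/p₁} ≤ PN ≤ min{1,(1−p₀)/p₁}.
  lower = (p₁ − p₀)/p₁ = 0.48866 / 0.68878 ≈ 0.7095
  upper = min{1, (1 − p₀)/p₁} = 0.79988 / 0.68878 ≈ 1.1613 → capped at 1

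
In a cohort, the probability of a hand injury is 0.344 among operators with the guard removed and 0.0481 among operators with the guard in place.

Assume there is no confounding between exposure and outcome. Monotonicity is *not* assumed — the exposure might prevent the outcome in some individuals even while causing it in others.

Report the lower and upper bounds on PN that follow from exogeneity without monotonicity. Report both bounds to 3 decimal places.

0.860 ≤ PN ≤ 1.000

Let p₁ = 0.344, p₀ = 0.0481.
Under exogeneity alone the bounds on PN are max{0,(p₁−p₀)/p₁} ≤ PN ≤ min{1,(1−p₀)/p₁}.
  lower = (p₁ − p₀)/p₁ = 0.2959 / 0.344 ≈ 0.8602
  upper = min{1, (1 − p₀)/p₁} = 0.9519 / 0.344 ≈ 2.7672 → capped at 1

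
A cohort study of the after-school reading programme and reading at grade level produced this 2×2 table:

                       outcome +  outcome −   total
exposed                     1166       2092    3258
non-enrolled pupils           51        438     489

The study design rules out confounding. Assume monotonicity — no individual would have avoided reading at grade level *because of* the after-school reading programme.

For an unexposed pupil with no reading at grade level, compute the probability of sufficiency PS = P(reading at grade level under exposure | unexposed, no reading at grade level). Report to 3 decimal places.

p₁ = P(outcome | exposed) = 1166/3258 = 0.35789
p₀ = P(outcome | unexposed) = 51/489 = 0.10429
Under exogeneity and monotonicity, PS = (p₁ − p₀) / (1 − p₀).
PS = (0.35789 − 0.10429) / (1 − 0.10429) = 0.25359 / 0.89571 ≈ 0.2831

PS ≈ 0.283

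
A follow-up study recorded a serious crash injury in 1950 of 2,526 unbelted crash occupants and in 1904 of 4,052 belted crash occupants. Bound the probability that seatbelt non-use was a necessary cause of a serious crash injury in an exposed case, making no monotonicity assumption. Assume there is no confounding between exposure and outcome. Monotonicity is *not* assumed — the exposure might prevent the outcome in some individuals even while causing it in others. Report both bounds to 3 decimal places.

0.391 ≤ PN ≤ 0.687

p₁ = P(outcome | exposed) = 1950/2526 = 0.77197
p₀ = P(outcome | unexposed) = 1904/4052 = 0.46989
Under exogeneity alone the bounds on PN are max{0,(p₁−p₀)/p₁} ≤ PN ≤ min{1,(1−p₀)/p₁}.
  lower = (p₁ − p₀)/p₁ = 0.30208 / 0.77197 ≈ 0.3913
  upper = min{1, (1 − p₀)/p₁} = 0.53011 / 0.77197 ≈ 0.6867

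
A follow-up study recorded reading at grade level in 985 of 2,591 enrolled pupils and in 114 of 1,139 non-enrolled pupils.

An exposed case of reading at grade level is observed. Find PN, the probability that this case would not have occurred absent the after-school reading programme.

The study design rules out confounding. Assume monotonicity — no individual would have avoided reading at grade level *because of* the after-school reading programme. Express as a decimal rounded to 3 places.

p₁ = P(outcome | exposed) = 985/2591 = 0.38016
p₀ = P(outcome | unexposed) = 114/1139 = 0.10009
Under exogeneity and monotonicity, PN = (p₁ − p₀) / p₁.
PN = (0.38016 − 0.10009) / 0.38016 = 0.28007 / 0.38016 ≈ 0.7367

PN ≈ 0.737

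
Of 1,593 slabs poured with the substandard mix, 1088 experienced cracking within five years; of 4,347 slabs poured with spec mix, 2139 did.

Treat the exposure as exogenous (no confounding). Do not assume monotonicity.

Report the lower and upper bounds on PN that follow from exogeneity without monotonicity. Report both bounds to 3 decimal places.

p₁ = P(outcome | exposed) = 1088/1593 = 0.68299
p₀ = P(outcome | unexposed) = 2139/4347 = 0.49206
Under exogeneity alone the bounds on PN are max{0,(p₁−p₀)/p₁} ≤ PN ≤ min{1,(1−p₀)/p₁}.
  lower = (p₁ − p₀)/p₁ = 0.19092 / 0.68299 ≈ 0.2795
  upper = min{1, (1 − p₀)/p₁} = 0.50794 / 0.68299 ≈ 0.7437

0.280 ≤ PN ≤ 0.744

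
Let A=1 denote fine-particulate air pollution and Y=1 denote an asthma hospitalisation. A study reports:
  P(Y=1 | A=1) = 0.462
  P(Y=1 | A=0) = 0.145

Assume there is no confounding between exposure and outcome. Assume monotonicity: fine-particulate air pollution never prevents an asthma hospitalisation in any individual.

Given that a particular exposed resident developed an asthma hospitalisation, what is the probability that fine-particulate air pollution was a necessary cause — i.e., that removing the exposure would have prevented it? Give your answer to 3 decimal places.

PN ≈ 0.686

Let p₁ = 0.462, p₀ = 0.145.
Under exogeneity and monotonicity, PN = (p₁ − p₀) / p₁.
PN = (0.462 − 0.145) / 0.462 = 0.317 / 0.462 ≈ 0.6861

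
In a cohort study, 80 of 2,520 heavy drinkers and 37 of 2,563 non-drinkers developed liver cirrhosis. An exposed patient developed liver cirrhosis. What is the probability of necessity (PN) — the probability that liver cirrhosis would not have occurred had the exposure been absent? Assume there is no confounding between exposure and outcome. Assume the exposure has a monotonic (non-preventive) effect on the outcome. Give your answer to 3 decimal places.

PN ≈ 0.545

p₁ = P(outcome | exposed) = 80/2520 = 0.031746
p₀ = P(outcome | unexposed) = 37/2563 = 0.014436
Under exogeneity and monotonicity, PN = (p₁ − p₀) / p₁.
PN = (0.031746 − 0.014436) / 0.031746 = 0.01731 / 0.031746 ≈ 0.5453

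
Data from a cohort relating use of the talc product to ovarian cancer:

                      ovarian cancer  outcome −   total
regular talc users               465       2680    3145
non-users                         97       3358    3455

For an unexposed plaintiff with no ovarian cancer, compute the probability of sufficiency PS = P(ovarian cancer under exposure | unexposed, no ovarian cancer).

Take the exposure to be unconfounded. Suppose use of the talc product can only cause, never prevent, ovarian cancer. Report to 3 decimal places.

p₁ = P(outcome | exposed) = 465/3145 = 0.14785
p₀ = P(outcome | unexposed) = 97/3455 = 0.028075
Under exogeneity and monotonicity, PS = (p₁ − p₀)/(1 − p₀).
PS = (0.14785 − 0.028075) / 0.97192 ≈ 0.1232

PS ≈ 0.123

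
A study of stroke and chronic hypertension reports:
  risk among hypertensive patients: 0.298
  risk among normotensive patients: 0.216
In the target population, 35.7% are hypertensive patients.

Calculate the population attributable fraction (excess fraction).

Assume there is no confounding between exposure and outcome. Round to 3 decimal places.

PAF ≈ 0.119

Let p₁ = 0.298, p₀ = 0.216.
Overall risk P(Y=1) = π·p₁ + (1−π)·p₀ = 0.357×0.298 + 0.643×0.216 = 0.24527.
Under exogeneity, PAF = [P(Y=1) − p₀] / P(Y=1).
PAF = (0.24527 − 0.216) / 0.24527 ≈ 0.1194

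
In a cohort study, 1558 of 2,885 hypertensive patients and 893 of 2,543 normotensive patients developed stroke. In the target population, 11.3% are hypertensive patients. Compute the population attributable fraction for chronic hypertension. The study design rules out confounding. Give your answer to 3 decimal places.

p₁ = P(outcome | exposed) = 1558/2885 = 0.54003
p₀ = P(outcome | unexposed) = 893/2543 = 0.35116
Overall risk P(Y=1) = π·p₁ + (1−π)·p₀ = 0.113×0.54003 + 0.887×0.35116 = 0.3725.
Under exogeneity, PAF = [P(Y=1) − p₀] / P(Y=1).
PAF = (0.3725 − 0.35116) / 0.3725 ≈ 0.0573

PAF ≈ 0.057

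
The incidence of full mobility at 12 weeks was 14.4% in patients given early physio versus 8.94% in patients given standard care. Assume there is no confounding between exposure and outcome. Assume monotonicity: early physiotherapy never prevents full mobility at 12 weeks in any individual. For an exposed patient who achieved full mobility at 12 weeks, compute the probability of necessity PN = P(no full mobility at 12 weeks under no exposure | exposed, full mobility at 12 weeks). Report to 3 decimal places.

PN ≈ 0.379

p₁ = 0.144, p₀ = 0.0894.
Under exogeneity and monotonicity, PN = (p₁ − p₀) / p₁.
PN = (0.144 − 0.0894) / 0.144 = 0.0546 / 0.144 ≈ 0.3792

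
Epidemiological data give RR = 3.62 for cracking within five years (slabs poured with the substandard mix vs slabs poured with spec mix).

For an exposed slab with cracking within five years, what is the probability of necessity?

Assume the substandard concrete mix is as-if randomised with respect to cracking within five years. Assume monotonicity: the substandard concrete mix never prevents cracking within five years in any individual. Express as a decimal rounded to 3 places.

PN ≈ 0.724

Under exogeneity and monotonicity, PN = (RR − 1) / RR = 1 − 1/RR.
PN = (3.62 − 1) / 3.62 = 2.62 / 3.62 ≈ 0.7238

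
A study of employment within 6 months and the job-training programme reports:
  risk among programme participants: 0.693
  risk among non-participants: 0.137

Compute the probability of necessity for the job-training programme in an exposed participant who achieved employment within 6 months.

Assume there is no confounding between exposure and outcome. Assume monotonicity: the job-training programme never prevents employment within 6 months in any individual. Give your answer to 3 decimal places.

Let p₁ = 0.693, p₀ = 0.137.
Under exogeneity and monotonicity, PN = (p₁ − p₀) / p₁.
PN = (0.693 − 0.137) / 0.693 = 0.556 / 0.693 ≈ 0.8023

PN ≈ 0.802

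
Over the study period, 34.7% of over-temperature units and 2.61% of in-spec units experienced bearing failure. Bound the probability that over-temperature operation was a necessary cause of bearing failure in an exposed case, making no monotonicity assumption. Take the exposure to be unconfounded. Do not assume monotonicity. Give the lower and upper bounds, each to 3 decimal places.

p₁ = 0.347, p₀ = 0.0261.
Under exogeneity alone the bounds on PN are max{0,(p₁−p₀)/p₁} ≤ PN ≤ min{1,(1−p₀)/p₁}.
  lower = (p₁ − p₀)/p₁ = 0.3209 / 0.347 ≈ 0.9248
  upper = min{1, (1 − p₀)/p₁} = 0.9739 / 0.347 ≈ 2.8066 → capped at 1

0.925 ≤ PN ≤ 1.000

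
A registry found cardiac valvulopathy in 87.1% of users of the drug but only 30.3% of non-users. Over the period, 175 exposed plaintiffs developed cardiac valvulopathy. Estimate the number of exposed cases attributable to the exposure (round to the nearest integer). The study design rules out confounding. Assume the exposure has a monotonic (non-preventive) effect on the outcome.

p₁ = 0.871, p₀ = 0.303.
PN = (p₁ − p₀)/p₁ = (0.871 − 0.303) / 0.871 ≈ 0.65212.
Attributable cases ≈ PN × (exposed cases) = 0.65212 × 175 ≈ 114.12.

about 114 cases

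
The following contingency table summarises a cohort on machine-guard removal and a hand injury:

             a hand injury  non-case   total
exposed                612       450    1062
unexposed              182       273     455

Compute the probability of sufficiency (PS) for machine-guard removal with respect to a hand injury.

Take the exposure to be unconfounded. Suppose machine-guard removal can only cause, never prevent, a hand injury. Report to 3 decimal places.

PS ≈ 0.294

p₁ = P(outcome | exposed) = 612/1062 = 0.57627
p₀ = P(outcome | unexposed) = 182/455 = 0.4
Under exogeneity and monotonicity, PS = (p₁ − p₀)/(1 − p₀).
PS = (0.57627 − 0.4) / 0.6 ≈ 0.2938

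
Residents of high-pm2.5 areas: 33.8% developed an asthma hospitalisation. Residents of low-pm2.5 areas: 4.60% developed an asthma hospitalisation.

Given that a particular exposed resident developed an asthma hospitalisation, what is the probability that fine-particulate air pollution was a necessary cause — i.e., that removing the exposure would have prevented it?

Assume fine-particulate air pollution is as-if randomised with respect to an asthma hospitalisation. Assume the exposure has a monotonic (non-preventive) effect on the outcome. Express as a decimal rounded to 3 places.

PN ≈ 0.864

p₁ = 0.338, p₀ = 0.046.
Under exogeneity and monotonicity, PN = (p₁ − p₀) / p₁.
PN = (0.338 − 0.046) / 0.338 = 0.292 / 0.338 ≈ 0.8639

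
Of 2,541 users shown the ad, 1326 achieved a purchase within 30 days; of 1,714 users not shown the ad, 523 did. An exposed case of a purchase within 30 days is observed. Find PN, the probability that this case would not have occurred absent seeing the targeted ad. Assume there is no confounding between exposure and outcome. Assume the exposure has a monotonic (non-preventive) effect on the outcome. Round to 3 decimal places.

p₁ = P(outcome | exposed) = 1326/2541 = 0.52184
p₀ = P(outcome | unexposed) = 523/1714 = 0.30513
Under exogeneity and monotonicity, PN = (p₁ − p₀) / p₁.
PN = (0.52184 − 0.30513) / 0.52184 = 0.21671 / 0.52184 ≈ 0.4153

PN ≈ 0.415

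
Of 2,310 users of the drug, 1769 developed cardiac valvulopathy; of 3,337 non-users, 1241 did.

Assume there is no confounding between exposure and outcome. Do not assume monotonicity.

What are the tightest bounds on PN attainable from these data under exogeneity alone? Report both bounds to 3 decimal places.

p₁ = P(outcome | exposed) = 1769/2310 = 0.7658
p₀ = P(outcome | unexposed) = 1241/3337 = 0.37189
Under exogeneity alone the bounds on PN are max{0,(p₁−p₀)/p₁} ≤ PN ≤ min{1,(1−p₀)/p₁}.
  lower = (p₁ − p₀)/p₁ = 0.39391 / 0.7658 ≈ 0.5144
  upper = min{1, (1 − p₀)/p₁} = 0.62811 / 0.7658 ≈ 0.8202

0.514 ≤ PN ≤ 0.820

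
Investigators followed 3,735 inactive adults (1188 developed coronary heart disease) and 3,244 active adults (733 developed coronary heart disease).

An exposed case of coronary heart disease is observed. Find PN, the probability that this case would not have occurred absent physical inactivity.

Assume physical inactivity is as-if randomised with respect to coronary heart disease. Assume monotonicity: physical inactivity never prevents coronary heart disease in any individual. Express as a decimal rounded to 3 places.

PN ≈ 0.290

p₁ = P(outcome | exposed) = 1188/3735 = 0.31807
p₀ = P(outcome | unexposed) = 733/3244 = 0.22596
Under exogeneity and monotonicity, PN = (p₁ − p₀) / p₁.
PN = (0.31807 − 0.22596) / 0.31807 = 0.092117 / 0.31807 ≈ 0.2896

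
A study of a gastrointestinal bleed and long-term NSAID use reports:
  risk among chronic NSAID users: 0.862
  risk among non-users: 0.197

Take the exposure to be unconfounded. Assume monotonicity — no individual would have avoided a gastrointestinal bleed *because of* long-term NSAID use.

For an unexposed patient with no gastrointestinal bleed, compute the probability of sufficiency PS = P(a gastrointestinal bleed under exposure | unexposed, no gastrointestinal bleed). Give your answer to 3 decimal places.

Let p₁ = 0.862, p₀ = 0.197.
Under exogeneity and monotonicity, PS = (p₁ − p₀) / (1 − p₀).
PS = (0.862 − 0.197) / (1 − 0.197) = 0.665 / 0.803 ≈ 0.8281

PS ≈ 0.828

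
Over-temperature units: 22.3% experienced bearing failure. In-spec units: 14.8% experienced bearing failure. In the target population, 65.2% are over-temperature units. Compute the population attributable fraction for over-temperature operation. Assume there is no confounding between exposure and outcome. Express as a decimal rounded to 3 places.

PAF ≈ 0.248

p₁ = 0.223, p₀ = 0.148.
Overall risk P(Y=1) = π·p₁ + (1−π)·p₀ = 0.652×0.223 + 0.348×0.148 = 0.1969.
Under exogeneity, PAF = [P(Y=1) − p₀] / P(Y=1).
PAF = (0.1969 − 0.148) / 0.1969 ≈ 0.2483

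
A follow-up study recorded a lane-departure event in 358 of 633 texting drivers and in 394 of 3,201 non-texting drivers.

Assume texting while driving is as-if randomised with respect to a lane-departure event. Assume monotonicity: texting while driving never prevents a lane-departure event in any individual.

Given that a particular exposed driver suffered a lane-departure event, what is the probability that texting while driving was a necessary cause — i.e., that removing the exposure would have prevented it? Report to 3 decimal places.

p₁ = P(outcome | exposed) = 358/633 = 0.56556
p₀ = P(outcome | unexposed) = 394/3201 = 0.12309
Under exogeneity and monotonicity, PN = (p₁ − p₀) / p₁.
PN = (0.56556 − 0.12309) / 0.56556 = 0.44247 / 0.56556 ≈ 0.7824

PN ≈ 0.782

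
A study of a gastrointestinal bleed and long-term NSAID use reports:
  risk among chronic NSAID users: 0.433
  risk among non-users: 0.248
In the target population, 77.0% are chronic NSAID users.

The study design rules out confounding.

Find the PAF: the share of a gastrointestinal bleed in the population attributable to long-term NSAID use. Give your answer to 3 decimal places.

Let p₁ = 0.433, p₀ = 0.248.
Overall risk P(Y=1) = π·p₁ + (1−π)·p₀ = 0.77×0.433 + 0.23×0.248 = 0.39045.
Under exogeneity, PAF = [P(Y=1) − p₀] / P(Y=1).
PAF = (0.39045 − 0.248) / 0.39045 ≈ 0.3648

PAF ≈ 0.365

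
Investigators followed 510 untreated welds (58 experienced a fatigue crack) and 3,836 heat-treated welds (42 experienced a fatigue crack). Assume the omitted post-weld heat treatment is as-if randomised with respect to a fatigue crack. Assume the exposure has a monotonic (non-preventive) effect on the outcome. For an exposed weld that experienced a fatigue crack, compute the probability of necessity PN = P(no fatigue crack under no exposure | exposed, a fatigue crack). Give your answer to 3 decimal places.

PN ≈ 0.904

p₁ = P(outcome | exposed) = 58/510 = 0.11373
p₀ = P(outcome | unexposed) = 42/3836 = 0.010949
Under exogeneity and monotonicity, PN = (p₁ − p₀) / p₁.
PN = (0.11373 − 0.010949) / 0.11373 = 0.10278 / 0.11373 ≈ 0.9037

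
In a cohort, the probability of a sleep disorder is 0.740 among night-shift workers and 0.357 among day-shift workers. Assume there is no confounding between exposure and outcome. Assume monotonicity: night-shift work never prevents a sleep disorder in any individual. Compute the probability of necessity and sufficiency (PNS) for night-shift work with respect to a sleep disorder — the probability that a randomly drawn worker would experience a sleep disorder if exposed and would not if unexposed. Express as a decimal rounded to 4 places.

Let p₁ = 0.74, p₀ = 0.357.
Under exogeneity and monotonicity, PNS = p₁ − p₀.
PNS = 0.74 − 0.357 = 0.383

PNS ≈ 0.3830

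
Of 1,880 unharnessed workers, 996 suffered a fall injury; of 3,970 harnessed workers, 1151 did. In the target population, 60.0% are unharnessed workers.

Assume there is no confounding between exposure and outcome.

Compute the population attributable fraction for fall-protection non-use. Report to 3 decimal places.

p₁ = P(outcome | exposed) = 996/1880 = 0.52979
p₀ = P(outcome | unexposed) = 1151/3970 = 0.28992
Overall risk P(Y=1) = π·p₁ + (1−π)·p₀ = 0.6×0.52979 + 0.4×0.28992 = 0.43384.
Under exogeneity, PAF = [P(Y=1) − p₀] / P(Y=1).
PAF = (0.43384 − 0.28992) / 0.43384 ≈ 0.3317

PAF ≈ 0.332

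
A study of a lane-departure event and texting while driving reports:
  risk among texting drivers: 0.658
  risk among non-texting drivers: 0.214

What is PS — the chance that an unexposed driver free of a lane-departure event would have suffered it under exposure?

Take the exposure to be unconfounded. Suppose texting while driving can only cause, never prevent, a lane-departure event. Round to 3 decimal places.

Let p₁ = 0.658, p₀ = 0.214.
Under exogeneity and monotonicity, PS = (p₁ − p₀) / (1 − p₀).
PS = (0.658 − 0.214) / (1 − 0.214) = 0.444 / 0.786 ≈ 0.5649

PS ≈ 0.565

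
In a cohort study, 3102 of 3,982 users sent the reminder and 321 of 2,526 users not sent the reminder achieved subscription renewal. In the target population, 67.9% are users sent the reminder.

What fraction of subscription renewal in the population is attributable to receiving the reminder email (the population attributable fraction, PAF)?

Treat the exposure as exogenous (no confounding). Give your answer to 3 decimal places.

PAF ≈ 0.777

p₁ = P(outcome | exposed) = 3102/3982 = 0.77901
p₀ = P(outcome | unexposed) = 321/2526 = 0.12708
Overall risk P(Y=1) = π·p₁ + (1−π)·p₀ = 0.679×0.77901 + 0.321×0.12708 = 0.56974.
Under exogeneity, PAF = [P(Y=1) − p₀] / P(Y=1).
PAF = (0.56974 − 0.12708) / 0.56974 ≈ 0.7770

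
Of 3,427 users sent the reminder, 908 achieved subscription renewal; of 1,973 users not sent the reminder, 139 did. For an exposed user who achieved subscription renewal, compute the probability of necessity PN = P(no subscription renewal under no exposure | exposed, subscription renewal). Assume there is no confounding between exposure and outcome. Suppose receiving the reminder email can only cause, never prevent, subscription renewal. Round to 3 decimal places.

PN ≈ 0.734

p₁ = P(outcome | exposed) = 908/3427 = 0.26495
p₀ = P(outcome | unexposed) = 139/1973 = 0.070451
Under exogeneity and monotonicity, PN = (p₁ − p₀) / p₁.
PN = (0.26495 − 0.070451) / 0.26495 = 0.1945 / 0.26495 ≈ 0.7341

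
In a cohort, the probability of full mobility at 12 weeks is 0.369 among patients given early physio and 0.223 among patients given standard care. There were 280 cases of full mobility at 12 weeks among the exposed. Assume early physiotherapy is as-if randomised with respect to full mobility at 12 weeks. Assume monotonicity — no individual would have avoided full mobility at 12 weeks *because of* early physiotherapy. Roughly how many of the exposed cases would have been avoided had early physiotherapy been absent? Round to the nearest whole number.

about 111 cases

Let p₁ = 0.369, p₀ = 0.223.
PN = (p₁ − p₀)/p₁ = (0.369 − 0.223) / 0.369 ≈ 0.39566.
Attributable cases ≈ PN × (exposed cases) = 0.39566 × 280 ≈ 110.79.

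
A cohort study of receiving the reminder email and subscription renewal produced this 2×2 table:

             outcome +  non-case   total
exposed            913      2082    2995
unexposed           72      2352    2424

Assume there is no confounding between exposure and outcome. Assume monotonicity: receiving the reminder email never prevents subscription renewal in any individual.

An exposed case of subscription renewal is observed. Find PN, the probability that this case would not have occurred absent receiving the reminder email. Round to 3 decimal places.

p₁ = P(outcome | exposed) = 913/2995 = 0.30484
p₀ = P(outcome | unexposed) = 72/2424 = 0.029703
Under exogeneity and monotonicity, PN = (p₁ − p₀) / p₁.
PN = (0.30484 − 0.029703) / 0.30484 = 0.27514 / 0.30484 ≈ 0.9026

PN ≈ 0.903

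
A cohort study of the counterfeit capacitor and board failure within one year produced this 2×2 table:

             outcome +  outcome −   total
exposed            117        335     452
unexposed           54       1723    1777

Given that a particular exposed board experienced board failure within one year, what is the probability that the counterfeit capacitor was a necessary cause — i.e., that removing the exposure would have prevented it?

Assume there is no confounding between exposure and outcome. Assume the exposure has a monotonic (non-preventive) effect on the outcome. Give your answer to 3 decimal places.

p₁ = P(outcome | exposed) = 117/452 = 0.25885
p₀ = P(outcome | unexposed) = 54/1777 = 0.030388
Under exogeneity and monotonicity, PN = (p₁ − p₀)/p₁.
PN = (0.25885 − 0.030388) / 0.25885 ≈ 0.8826

PN ≈ 0.883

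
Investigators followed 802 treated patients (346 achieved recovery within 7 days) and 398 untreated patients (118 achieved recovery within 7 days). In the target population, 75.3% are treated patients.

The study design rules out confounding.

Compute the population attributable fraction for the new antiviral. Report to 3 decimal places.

PAF ≈ 0.255

p₁ = P(outcome | exposed) = 346/802 = 0.43142
p₀ = P(outcome | unexposed) = 118/398 = 0.29648
Overall risk P(Y=1) = π·p₁ + (1−π)·p₀ = 0.753×0.43142 + 0.247×0.29648 = 0.39809.
Under exogeneity, PAF = [P(Y=1) − p₀] / P(Y=1).
PAF = (0.39809 − 0.29648) / 0.39809 ≈ 0.2552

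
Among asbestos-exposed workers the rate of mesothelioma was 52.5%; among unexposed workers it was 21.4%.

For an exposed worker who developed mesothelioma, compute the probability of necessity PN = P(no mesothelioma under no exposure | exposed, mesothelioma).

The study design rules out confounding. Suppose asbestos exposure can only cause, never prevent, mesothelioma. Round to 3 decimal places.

PN ≈ 0.592

p₁ = 0.525, p₀ = 0.214.
Under exogeneity and monotonicity, PN = (p₁ − p₀) / p₁.
PN = (0.525 − 0.214) / 0.525 = 0.311 / 0.525 ≈ 0.5924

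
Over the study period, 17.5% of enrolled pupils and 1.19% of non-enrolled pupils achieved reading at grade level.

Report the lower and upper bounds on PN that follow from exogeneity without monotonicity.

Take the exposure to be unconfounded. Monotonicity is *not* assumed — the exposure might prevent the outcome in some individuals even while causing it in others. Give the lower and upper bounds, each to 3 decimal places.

p₁ = 0.175, p₀ = 0.0119.
Under exogeneity alone the bounds on PN are max{0,(p₁−p₀)/p₁} ≤ PN ≤ min{1,(1−p₀)/p₁}.
  lower = (p₁ − p₀)/p₁ = 0.1631 / 0.175 ≈ 0.9320
  upper = min{1, (1 − p₀)/p₁} = 0.9881 / 0.175 ≈ 5.6463 → capped at 1

0.932 ≤ PN ≤ 1.000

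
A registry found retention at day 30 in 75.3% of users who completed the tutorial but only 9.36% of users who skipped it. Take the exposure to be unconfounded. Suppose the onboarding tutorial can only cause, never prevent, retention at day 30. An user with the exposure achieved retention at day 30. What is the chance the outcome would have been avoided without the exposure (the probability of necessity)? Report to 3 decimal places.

p₁ = 0.753, p₀ = 0.0936.
Under exogeneity and monotonicity, PN = (p₁ − p₀) / p₁.
PN = (0.753 − 0.0936) / 0.753 = 0.6594 / 0.753 ≈ 0.8757

PN ≈ 0.876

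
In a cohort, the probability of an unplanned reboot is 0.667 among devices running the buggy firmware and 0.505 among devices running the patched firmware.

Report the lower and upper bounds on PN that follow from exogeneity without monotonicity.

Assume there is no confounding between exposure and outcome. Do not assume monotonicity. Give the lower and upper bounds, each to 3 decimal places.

0.243 ≤ PN ≤ 0.742

Let p₁ = 0.667, p₀ = 0.505.
Under exogeneity alone the bounds on PN are max{0,(p₁−p₀)/p₁} ≤ PN ≤ min{1,(1−p₀)/p₁}.
  lower = (p₁ − p₀)/p₁ = 0.162 / 0.667 ≈ 0.2429
  upper = min{1, (1 − p₀)/p₁} = 0.495 / 0.667 ≈ 0.7421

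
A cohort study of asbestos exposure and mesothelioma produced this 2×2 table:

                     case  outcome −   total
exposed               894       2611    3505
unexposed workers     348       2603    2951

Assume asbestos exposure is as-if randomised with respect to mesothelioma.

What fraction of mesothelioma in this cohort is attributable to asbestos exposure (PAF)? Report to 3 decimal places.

p₁ = P(outcome | exposed) = 894/3505 = 0.25506
p₀ = P(outcome | unexposed) = 348/2951 = 0.11793
Exposure prevalence π = 3505/6456 = 0.54291; overall risk P(Y=1) = 0.19238.
Under exogeneity, PAF = [P(Y=1) − p₀]/P(Y=1).
PAF = (0.19238 − 0.11793) / 0.19238 ≈ 0.3870

PAF ≈ 0.387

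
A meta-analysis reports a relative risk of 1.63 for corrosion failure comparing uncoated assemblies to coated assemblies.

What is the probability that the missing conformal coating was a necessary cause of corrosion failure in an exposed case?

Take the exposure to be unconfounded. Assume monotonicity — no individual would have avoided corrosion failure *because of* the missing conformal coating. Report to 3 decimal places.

PN ≈ 0.387

Under exogeneity and monotonicity, PN = (RR − 1) / RR = 1 − 1/RR.
PN = (1.63 − 1) / 1.63 = 0.63 / 1.63 ≈ 0.3865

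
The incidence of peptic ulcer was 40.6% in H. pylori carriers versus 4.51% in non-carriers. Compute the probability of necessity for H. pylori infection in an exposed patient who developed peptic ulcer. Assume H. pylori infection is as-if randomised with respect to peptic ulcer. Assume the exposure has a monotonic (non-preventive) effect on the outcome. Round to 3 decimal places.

p₁ = 0.406, p₀ = 0.0451.
Under exogeneity and monotonicity, PN = (p₁ − p₀) / p₁.
PN = (0.406 − 0.0451) / 0.406 = 0.3609 / 0.406 ≈ 0.8889

PN ≈ 0.889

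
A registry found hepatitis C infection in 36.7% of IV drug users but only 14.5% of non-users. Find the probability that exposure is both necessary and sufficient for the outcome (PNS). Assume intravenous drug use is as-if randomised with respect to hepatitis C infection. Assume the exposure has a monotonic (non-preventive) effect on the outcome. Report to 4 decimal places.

p₁ = 0.367, p₀ = 0.145.
Under exogeneity and monotonicity, PNS = p₁ − p₀.
PNS = 0.367 − 0.145 = 0.222

PNS ≈ 0.2220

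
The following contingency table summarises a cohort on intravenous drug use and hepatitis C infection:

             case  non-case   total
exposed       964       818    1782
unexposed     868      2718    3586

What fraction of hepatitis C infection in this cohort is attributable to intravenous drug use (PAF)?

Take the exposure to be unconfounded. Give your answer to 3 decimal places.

p₁ = P(outcome | exposed) = 964/1782 = 0.54097
p₀ = P(outcome | unexposed) = 868/3586 = 0.24205
Exposure prevalence π = 1782/5368 = 0.33197; overall risk P(Y=1) = 0.34128.
Under exogeneity, PAF = [P(Y=1) − p₀]/P(Y=1).
PAF = (0.34128 − 0.24205) / 0.34128 ≈ 0.2908

PAF ≈ 0.291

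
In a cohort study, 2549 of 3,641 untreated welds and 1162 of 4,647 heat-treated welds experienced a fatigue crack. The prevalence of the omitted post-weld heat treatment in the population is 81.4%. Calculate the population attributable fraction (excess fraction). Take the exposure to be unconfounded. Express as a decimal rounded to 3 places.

p₁ = P(outcome | exposed) = 2549/3641 = 0.70008
p₀ = P(outcome | unexposed) = 1162/4647 = 0.25005
Overall risk P(Y=1) = π·p₁ + (1−π)·p₀ = 0.814×0.70008 + 0.186×0.25005 = 0.61638.
Under exogeneity, PAF = [P(Y=1) − p₀] / P(Y=1).
PAF = (0.61638 − 0.25005) / 0.61638 ≈ 0.5943

PAF ≈ 0.594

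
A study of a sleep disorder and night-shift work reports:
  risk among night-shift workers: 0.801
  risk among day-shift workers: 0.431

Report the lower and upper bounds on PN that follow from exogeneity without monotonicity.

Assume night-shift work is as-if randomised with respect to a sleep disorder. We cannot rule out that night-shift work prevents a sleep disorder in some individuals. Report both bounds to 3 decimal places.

0.462 ≤ PN ≤ 0.710

Let p₁ = 0.801, p₀ = 0.431.
Under exogeneity alone the bounds on PN are max{0,(p₁−p₀)/p₁} ≤ PN ≤ min{1,(1−p₀)/p₁}.
  lower = (p₁ − p₀)/p₁ = 0.37 / 0.801 ≈ 0.4619
  upper = min{1, (1 − p₀)/p₁} = 0.569 / 0.801 ≈ 0.7104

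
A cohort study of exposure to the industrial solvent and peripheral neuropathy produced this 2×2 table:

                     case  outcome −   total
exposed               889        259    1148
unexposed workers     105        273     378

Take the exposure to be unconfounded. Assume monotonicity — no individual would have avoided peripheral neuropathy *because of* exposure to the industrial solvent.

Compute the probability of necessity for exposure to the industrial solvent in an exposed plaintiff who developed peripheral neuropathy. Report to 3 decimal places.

p₁ = P(outcome | exposed) = 889/1148 = 0.77439
p₀ = P(outcome | unexposed) = 105/378 = 0.27778
Under exogeneity and monotonicity, PN = (p₁ − p₀)/p₁.
PN = (0.77439 − 0.27778) / 0.77439 ≈ 0.6413

PN ≈ 0.641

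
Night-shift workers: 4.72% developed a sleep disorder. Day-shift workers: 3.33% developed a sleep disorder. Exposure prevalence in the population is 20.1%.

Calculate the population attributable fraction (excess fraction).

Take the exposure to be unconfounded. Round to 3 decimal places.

PAF ≈ 0.077

p₁ = 0.0472, p₀ = 0.0333.
Overall risk P(Y=1) = π·p₁ + (1−π)·p₀ = 0.201×0.0472 + 0.799×0.0333 = 0.036094.
Under exogeneity, PAF = [P(Y=1) − p₀] / P(Y=1).
PAF = (0.036094 − 0.0333) / 0.036094 ≈ 0.0774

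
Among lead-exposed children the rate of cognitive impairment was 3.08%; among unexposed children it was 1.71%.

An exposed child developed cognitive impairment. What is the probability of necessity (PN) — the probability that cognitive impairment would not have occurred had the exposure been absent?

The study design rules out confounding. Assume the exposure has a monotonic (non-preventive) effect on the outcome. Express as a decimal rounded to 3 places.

p₁ = 0.0308, p₀ = 0.0171.
Under exogeneity and monotonicity, PN = (p₁ − p₀) / p₁.
PN = (0.0308 − 0.0171) / 0.0308 = 0.0137 / 0.0308 ≈ 0.4448

PN ≈ 0.445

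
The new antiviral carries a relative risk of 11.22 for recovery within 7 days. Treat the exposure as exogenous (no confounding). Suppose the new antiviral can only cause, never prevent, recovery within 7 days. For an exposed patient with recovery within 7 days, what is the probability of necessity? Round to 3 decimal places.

PN ≈ 0.911

Under exogeneity and monotonicity, PN = (RR − 1) / RR = 1 − 1/RR.
PN = (11.22 − 1) / 11.22 = 10.22 / 11.22 ≈ 0.9109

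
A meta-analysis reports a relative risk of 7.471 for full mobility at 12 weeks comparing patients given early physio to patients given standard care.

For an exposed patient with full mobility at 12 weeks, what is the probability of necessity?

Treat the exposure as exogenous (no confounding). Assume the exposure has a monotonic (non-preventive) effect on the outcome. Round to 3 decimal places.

PN ≈ 0.866

Under exogeneity and monotonicity, PN = (RR − 1) / RR = 1 − 1/RR.
PN = (7.471 − 1) / 7.471 = 6.471 / 7.471 ≈ 0.8661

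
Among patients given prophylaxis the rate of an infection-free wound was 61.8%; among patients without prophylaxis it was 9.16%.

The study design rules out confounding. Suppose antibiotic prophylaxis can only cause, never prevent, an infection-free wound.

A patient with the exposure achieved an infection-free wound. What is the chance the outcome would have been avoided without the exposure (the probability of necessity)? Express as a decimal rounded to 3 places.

PN ≈ 0.852

p₁ = 0.618, p₀ = 0.0916.
Under exogeneity and monotonicity, PN = (p₁ − p₀) / p₁.
PN = (0.618 − 0.0916) / 0.618 = 0.5264 / 0.618 ≈ 0.8518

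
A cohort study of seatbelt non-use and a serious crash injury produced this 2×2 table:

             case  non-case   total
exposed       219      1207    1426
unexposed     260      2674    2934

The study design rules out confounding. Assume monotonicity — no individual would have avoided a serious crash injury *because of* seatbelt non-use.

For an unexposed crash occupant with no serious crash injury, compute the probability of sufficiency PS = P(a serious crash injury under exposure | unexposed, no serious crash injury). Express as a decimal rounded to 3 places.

p₁ = P(outcome | exposed) = 219/1426 = 0.15358
p₀ = P(outcome | unexposed) = 260/2934 = 0.088616
Under exogeneity and monotonicity, PS = (p₁ − p₀) / (1 − p₀).
PS = (0.15358 − 0.088616) / (1 − 0.088616) = 0.06496 / 0.91138 ≈ 0.0713

PS ≈ 0.071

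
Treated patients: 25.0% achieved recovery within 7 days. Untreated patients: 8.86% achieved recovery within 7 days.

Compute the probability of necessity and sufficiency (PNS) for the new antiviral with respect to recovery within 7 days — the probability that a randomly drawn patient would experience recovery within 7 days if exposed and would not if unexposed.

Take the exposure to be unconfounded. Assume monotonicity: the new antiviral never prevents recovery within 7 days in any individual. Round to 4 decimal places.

PNS ≈ 0.1614

p₁ = 0.25, p₀ = 0.0886.
Under exogeneity and monotonicity, PNS = p₁ − p₀.
PNS = 0.25 − 0.0886 = 0.1614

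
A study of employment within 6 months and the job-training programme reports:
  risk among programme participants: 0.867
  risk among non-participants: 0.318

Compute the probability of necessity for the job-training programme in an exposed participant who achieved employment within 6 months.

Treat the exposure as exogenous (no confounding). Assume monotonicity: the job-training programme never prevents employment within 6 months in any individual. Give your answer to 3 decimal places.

Let p₁ = 0.867, p₀ = 0.318.
Under exogeneity and monotonicity, PN = (p₁ − p₀) / p₁.
PN = (0.867 − 0.318) / 0.867 = 0.549 / 0.867 ≈ 0.6332

PN ≈ 0.633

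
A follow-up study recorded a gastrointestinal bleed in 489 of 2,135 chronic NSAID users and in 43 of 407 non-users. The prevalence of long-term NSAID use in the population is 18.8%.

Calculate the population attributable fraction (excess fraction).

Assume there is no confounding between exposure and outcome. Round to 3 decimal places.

p₁ = P(outcome | exposed) = 489/2135 = 0.22904
p₀ = P(outcome | unexposed) = 43/407 = 0.10565
Overall risk P(Y=1) = π·p₁ + (1−π)·p₀ = 0.188×0.22904 + 0.812×0.10565 = 0.12885.
Under exogeneity, PAF = [P(Y=1) − p₀] / P(Y=1).
PAF = (0.12885 − 0.10565) / 0.12885 ≈ 0.1800

PAF ≈ 0.180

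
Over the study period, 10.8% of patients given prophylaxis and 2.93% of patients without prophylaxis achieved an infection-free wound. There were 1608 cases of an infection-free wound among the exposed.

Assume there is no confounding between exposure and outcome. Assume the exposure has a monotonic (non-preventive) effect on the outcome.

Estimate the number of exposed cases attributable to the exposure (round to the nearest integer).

p₁ = 0.108, p₀ = 0.0293.
PN = (p₁ − p₀)/p₁ = (0.108 − 0.0293) / 0.108 ≈ 0.72870.
Attributable cases ≈ PN × (exposed cases) = 0.72870 × 1608 ≈ 1171.76.

about 1172 cases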